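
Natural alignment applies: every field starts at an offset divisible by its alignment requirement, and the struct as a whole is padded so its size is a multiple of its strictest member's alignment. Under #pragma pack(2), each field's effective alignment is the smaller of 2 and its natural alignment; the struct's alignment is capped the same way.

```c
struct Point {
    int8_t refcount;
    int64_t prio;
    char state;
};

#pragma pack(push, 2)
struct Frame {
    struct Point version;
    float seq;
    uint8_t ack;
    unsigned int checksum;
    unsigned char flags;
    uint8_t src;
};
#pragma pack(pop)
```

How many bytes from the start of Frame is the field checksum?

Point: refcount at 0 (size 1, align 1) → ends 1; pad 7 to align 8 for prio; prio at 8 (size 8, align 8) → ends 16; state at 16 (size 1, align 1) → ends 17; tail pad 7 to reach multiple of 8; total 24 bytes, alignment 8
version at 0 (size 24, align 2) → ends 24
seq at 24 (size 4, align 2) → ends 28
ack at 28 (size 1, align 1) → ends 29
pad 1 to align 2 for checksum
checksum at 30 (size 4, align 2) → ends 34

30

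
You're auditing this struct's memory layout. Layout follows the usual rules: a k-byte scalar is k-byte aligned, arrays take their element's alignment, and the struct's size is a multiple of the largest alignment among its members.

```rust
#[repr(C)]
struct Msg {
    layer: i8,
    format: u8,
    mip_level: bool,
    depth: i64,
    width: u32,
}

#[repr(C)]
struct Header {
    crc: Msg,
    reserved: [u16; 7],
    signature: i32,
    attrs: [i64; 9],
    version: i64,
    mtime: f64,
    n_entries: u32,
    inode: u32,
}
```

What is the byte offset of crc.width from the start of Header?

Msg: 0..1  layer  (1B, 1-aligned); 1..2  format  (1B, 1-aligned); 2..3  mip_level  (1B, 1-aligned); 3..8  -- padding (5B); 8..16  depth  (8B, 8-aligned); 16..20  width  (4B, 4-aligned); 20..24  -- tail padding (4B); sizeof = 24, alignof = 8
0..24  crc  (24B, 8-aligned)
within Msg: width at 16
0 + 16 = 16

16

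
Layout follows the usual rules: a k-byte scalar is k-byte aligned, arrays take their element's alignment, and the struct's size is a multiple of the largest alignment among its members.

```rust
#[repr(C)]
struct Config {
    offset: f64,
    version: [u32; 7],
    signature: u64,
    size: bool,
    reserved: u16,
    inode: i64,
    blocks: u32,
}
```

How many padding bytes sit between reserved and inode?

0..8  offset  (8B, 8-aligned)
8..36  version  (28B, 4-aligned)
36..40  -- padding (4B)
40..48  signature  (8B, 8-aligned)
48..49  size  (1B, 1-aligned)
49..50  -- padding (1B)
50..52  reserved  (2B, 2-aligned)
52..56  -- padding (4B)
56..64  inode  (8B, 8-aligned)

4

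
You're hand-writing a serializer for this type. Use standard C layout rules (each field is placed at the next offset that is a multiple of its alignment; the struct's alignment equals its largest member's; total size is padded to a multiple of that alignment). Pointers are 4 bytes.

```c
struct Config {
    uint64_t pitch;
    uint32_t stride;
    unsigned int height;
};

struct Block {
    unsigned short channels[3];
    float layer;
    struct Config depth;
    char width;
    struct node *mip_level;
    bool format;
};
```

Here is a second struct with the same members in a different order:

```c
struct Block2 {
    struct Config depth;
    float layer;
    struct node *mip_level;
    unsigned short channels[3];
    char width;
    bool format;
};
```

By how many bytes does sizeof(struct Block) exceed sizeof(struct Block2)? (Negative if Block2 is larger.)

16

Config: @0: pitch [8B, align 8] → 8; @8: stride [4B, align 4] → 12; @12: height [4B, align 4] → 16; size 16, align 8
@0: channels [6B, align 2] → 6
+2 pad (align 4)
@8: layer [4B, align 4] → 12
+4 pad (align 8)
@16: depth [16B, align 8] → 32
@32: width [1B, align 1] → 33
+3 pad (align 4)
@36: mip_level [4B, align 4] → 40
@40: format [1B, align 1] → 41
+7 tail pad (align 8)
size 48, align 8
— Block2 —
@0: depth [16B, align 8] → 16
@16: layer [4B, align 4] → 20
@20: mip_level [4B, align 4] → 24
@24: channels [6B, align 2] → 30
@30: width [1B, align 1] → 31
@31: format [1B, align 1] → 32
size 32, align 8
48 − 32 = 16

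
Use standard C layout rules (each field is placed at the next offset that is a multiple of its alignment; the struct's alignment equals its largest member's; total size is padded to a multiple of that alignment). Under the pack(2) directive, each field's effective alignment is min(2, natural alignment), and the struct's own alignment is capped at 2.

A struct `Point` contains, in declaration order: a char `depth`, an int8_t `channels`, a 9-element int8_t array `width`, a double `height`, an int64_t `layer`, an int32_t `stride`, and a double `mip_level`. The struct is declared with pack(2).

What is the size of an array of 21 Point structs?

840

depth at 0 (size 1, align 1) → ends 1
channels at 1 (size 1, align 1) → ends 2
width at 2 (size 9, align 1) → ends 11
pad 1 to align 2 for height
height at 12 (size 8, align 2) → ends 20
layer at 20 (size 8, align 2) → ends 28
stride at 28 (size 4, align 2) → ends 32
mip_level at 32 (size 8, align 2) → ends 40
total 40 bytes, alignment 2
array of 21: 21 × 40 = 840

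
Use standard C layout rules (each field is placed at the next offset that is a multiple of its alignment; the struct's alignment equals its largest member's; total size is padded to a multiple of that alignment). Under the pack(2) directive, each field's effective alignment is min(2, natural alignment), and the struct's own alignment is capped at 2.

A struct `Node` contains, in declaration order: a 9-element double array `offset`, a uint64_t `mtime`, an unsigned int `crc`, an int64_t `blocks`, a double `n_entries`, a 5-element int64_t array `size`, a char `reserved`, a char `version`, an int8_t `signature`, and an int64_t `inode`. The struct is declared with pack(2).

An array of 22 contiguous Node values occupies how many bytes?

3344

@0: offset [72B, align 2] → 72
@72: mtime [8B, align 2] → 80
@80: crc [4B, align 2] → 84
@84: blocks [8B, align 2] → 92
@92: n_entries [8B, align 2] → 100
@100: size [40B, align 2] → 140
@140: reserved [1B, align 1] → 141
@141: version [1B, align 1] → 142
@142: signature [1B, align 1] → 143
+1 pad (align 2)
@144: inode [8B, align 2] → 152
size 152, align 2
array of 22: 22 × 152 = 3344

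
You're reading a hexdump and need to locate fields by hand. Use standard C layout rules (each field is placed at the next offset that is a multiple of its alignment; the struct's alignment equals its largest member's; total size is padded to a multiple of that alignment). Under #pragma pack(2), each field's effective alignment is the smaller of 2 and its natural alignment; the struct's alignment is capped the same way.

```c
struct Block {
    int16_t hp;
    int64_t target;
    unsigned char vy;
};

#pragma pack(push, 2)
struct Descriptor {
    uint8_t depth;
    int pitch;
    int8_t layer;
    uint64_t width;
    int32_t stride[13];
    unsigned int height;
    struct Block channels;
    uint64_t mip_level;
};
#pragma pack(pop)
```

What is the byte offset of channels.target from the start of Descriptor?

80

Block: hp at 0 (size 2, align 2) → ends 2; pad 6 to align 8 for target; target at 8 (size 8, align 8) → ends 16; vy at 16 (size 1, align 1) → ends 17; tail pad 7 to reach multiple of 8; total 24 bytes, alignment 8
depth at 0 (size 1, align 1) → ends 1
pad 1 to align 2 for pitch
pitch at 2 (size 4, align 2) → ends 6
layer at 6 (size 1, align 1) → ends 7
pad 1 to align 2 for width
width at 8 (size 8, align 2) → ends 16
stride at 16 (size 52, align 2) → ends 68
height at 68 (size 4, align 2) → ends 72
channels at 72 (size 24, align 2) → ends 96
within Block: target at 8
72 + 8 = 80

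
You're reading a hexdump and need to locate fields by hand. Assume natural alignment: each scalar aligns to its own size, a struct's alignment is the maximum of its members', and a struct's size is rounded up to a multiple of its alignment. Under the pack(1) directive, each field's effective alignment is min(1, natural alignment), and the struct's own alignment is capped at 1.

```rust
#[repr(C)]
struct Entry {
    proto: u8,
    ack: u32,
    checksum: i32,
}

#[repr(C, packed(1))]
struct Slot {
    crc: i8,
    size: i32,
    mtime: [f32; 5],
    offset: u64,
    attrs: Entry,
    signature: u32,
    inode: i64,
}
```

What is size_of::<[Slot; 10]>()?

570

Entry: proto at 0 (size 1, align 1) → ends 1; pad 3 to align 4 for ack; ack at 4 (size 4, align 4) → ends 8; checksum at 8 (size 4, align 4) → ends 12; total 12 bytes, alignment 4
crc at 0 (size 1, align 1) → ends 1
size at 1 (size 4, align 1) → ends 5
mtime at 5 (size 20, align 1) → ends 25
offset at 25 (size 8, align 1) → ends 33
attrs at 33 (size 12, align 1) → ends 45
signature at 45 (size 4, align 1) → ends 49
inode at 49 (size 8, align 1) → ends 57
total 57 bytes, alignment 1
array of 10: 10 × 57 = 570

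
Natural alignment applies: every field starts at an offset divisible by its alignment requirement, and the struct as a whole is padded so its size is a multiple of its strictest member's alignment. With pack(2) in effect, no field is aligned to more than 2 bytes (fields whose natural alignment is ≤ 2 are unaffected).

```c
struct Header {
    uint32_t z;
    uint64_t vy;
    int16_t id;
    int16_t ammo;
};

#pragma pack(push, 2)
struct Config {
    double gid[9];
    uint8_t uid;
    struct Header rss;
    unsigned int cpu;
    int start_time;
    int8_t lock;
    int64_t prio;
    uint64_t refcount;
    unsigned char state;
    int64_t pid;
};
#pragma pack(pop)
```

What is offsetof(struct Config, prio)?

Header: z at 0 (size 4, align 4) → ends 4; pad 4 to align 8 for vy; vy at 8 (size 8, align 8) → ends 16; id at 16 (size 2, align 2) → ends 18; ammo at 18 (size 2, align 2) → ends 20; tail pad 4 to reach multiple of 8; total 24 bytes, alignment 8
gid at 0 (size 72, align 2) → ends 72
uid at 72 (size 1, align 1) → ends 73
pad 1 to align 2 for rss
rss at 74 (size 24, align 2) → ends 98
cpu at 98 (size 4, align 2) → ends 102
start_time at 102 (size 4, align 2) → ends 106
lock at 106 (size 1, align 1) → ends 107
pad 1 to align 2 for prio
prio at 108 (size 8, align 2) → ends 116

108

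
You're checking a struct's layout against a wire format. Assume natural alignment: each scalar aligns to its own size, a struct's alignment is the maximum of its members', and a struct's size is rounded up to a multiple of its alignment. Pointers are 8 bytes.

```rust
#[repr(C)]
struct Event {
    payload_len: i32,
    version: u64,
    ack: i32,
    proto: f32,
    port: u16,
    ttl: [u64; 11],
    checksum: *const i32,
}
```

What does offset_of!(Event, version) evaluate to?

8

payload_len at 0 (size 4, align 4) → ends 4
pad 4 to align 8 for version
version at 8 (size 8, align 8) → ends 16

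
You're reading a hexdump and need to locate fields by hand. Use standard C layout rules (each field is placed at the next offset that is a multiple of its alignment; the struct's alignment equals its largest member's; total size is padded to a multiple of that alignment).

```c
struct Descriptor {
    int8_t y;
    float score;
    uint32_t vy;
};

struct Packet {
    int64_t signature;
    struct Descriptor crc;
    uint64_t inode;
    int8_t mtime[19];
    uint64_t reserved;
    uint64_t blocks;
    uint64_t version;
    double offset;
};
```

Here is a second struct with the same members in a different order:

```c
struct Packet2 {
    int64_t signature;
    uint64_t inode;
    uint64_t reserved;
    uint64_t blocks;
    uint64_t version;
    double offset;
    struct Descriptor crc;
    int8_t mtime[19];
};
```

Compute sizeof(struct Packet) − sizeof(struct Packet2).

8

Descriptor: 0..1  y  (1B, 1-aligned); 1..4  -- padding (3B); 4..8  score  (4B, 4-aligned); 8..12  vy  (4B, 4-aligned); sizeof = 12, alignof = 4
0..8  signature  (8B, 8-aligned)
8..20  crc  (12B, 4-aligned)
20..24  -- padding (4B)
24..32  inode  (8B, 8-aligned)
32..51  mtime  (19B, 1-aligned)
51..56  -- padding (5B)
56..64  reserved  (8B, 8-aligned)
64..72  blocks  (8B, 8-aligned)
72..80  version  (8B, 8-aligned)
80..88  offset  (8B, 8-aligned)
sizeof = 88, alignof = 8
— Packet2 —
0..8  signature  (8B, 8-aligned)
8..16  inode  (8B, 8-aligned)
16..24  reserved  (8B, 8-aligned)
24..32  blocks  (8B, 8-aligned)
32..40  version  (8B, 8-aligned)
40..48  offset  (8B, 8-aligned)
48..60  crc  (12B, 4-aligned)
60..79  mtime  (19B, 1-aligned)
79..80  -- tail padding (1B)
sizeof = 80, alignof = 8
88 − 80 = 8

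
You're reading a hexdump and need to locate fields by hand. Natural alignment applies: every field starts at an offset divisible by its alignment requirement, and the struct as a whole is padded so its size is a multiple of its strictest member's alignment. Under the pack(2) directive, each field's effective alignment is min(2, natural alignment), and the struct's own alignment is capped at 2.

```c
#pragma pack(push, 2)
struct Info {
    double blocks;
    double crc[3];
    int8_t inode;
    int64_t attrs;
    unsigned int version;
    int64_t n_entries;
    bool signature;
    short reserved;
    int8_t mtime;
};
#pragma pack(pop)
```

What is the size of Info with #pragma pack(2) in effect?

@0: blocks [8B, align 2] → 8
@8: crc [24B, align 2] → 32
@32: inode [1B, align 1] → 33
+1 pad (align 2)
@34: attrs [8B, align 2] → 42
@42: version [4B, align 2] → 46
@46: n_entries [8B, align 2] → 54
@54: signature [1B, align 1] → 55
+1 pad (align 2)
@56: reserved [2B, align 2] → 58
@58: mtime [1B, align 1] → 59
+1 tail pad (align 2)
size 60, align 2

60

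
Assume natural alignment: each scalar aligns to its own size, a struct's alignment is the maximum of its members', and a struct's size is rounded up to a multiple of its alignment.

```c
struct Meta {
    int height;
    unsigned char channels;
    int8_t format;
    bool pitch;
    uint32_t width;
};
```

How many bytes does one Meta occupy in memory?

height at 0 (size 4, align 4) → ends 4
channels at 4 (size 1, align 1) → ends 5
format at 5 (size 1, align 1) → ends 6
pitch at 6 (size 1, align 1) → ends 7
pad 1 to align 4 for width
width at 8 (size 4, align 4) → ends 12
total 12 bytes, alignment 4

12 bytes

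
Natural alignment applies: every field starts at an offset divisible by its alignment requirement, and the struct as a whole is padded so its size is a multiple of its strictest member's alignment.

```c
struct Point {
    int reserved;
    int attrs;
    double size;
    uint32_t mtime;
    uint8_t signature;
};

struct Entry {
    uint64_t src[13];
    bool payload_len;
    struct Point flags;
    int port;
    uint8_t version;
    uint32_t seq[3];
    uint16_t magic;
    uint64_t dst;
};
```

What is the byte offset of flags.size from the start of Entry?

Point: 0..4  reserved  (4B, 4-aligned); 4..8  attrs  (4B, 4-aligned); 8..16  size  (8B, 8-aligned); 16..20  mtime  (4B, 4-aligned); 20..21  signature  (1B, 1-aligned); 21..24  -- tail padding (3B); sizeof = 24, alignof = 8
0..104  src  (104B, 8-aligned)
104..105  payload_len  (1B, 1-aligned)
105..112  -- padding (7B)
112..136  flags  (24B, 8-aligned)
within Point: size at 8
112 + 8 = 120

120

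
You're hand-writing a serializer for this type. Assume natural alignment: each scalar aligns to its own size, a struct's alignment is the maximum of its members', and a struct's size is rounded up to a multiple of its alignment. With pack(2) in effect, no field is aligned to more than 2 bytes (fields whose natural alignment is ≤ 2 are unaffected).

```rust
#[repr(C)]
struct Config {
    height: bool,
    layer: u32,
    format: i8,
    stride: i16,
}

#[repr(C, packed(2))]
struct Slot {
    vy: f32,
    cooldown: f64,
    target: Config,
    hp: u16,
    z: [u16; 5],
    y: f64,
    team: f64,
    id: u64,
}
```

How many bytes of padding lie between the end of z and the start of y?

0

Config: 0..1  height  (1B, 1-aligned); 1..4  -- padding (3B); 4..8  layer  (4B, 4-aligned); 8..9  format  (1B, 1-aligned); 9..10  -- padding (1B); 10..12  stride  (2B, 2-aligned); sizeof = 12, alignof = 4
0..4  vy  (4B, 2-aligned)
4..12  cooldown  (8B, 2-aligned)
12..24  target  (12B, 2-aligned)
24..26  hp  (2B, 2-aligned)
26..36  z  (10B, 2-aligned)
36..44  y  (8B, 2-aligned)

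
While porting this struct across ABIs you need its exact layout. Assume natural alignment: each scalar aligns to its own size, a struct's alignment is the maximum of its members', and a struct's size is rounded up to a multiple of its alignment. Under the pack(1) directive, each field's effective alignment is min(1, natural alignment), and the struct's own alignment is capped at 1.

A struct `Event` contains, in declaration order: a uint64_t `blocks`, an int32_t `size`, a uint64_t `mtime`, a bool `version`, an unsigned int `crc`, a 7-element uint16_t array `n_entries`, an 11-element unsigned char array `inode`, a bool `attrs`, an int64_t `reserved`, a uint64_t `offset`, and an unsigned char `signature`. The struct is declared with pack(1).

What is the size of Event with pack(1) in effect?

68

@0: blocks [8B, align 1] → 8
@8: size [4B, align 1] → 12
@12: mtime [8B, align 1] → 20
@20: version [1B, align 1] → 21
@21: crc [4B, align 1] → 25
@25: n_entries [14B, align 1] → 39
@39: inode [11B, align 1] → 50
@50: attrs [1B, align 1] → 51
@51: reserved [8B, align 1] → 59
@59: offset [8B, align 1] → 67
@67: signature [1B, align 1] → 68
size 68, align 1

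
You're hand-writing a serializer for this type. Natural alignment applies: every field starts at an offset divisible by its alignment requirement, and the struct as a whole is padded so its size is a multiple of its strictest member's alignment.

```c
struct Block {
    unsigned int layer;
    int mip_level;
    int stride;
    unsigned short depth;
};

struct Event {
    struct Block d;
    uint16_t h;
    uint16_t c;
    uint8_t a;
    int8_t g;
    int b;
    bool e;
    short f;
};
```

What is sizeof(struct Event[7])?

Block: layer at 0 (size 4, align 4) → ends 4; mip_level at 4 (size 4, align 4) → ends 8; stride at 8 (size 4, align 4) → ends 12; depth at 12 (size 2, align 2) → ends 14; tail pad 2 to reach multiple of 4; total 16 bytes, alignment 4
d at 0 (size 16, align 4) → ends 16
h at 16 (size 2, align 2) → ends 18
c at 18 (size 2, align 2) → ends 20
a at 20 (size 1, align 1) → ends 21
g at 21 (size 1, align 1) → ends 22
pad 2 to align 4 for b
b at 24 (size 4, align 4) → ends 28
e at 28 (size 1, align 1) → ends 29
pad 1 to align 2 for f
f at 30 (size 2, align 2) → ends 32
total 32 bytes, alignment 4
array of 7: 7 × 32 = 224

224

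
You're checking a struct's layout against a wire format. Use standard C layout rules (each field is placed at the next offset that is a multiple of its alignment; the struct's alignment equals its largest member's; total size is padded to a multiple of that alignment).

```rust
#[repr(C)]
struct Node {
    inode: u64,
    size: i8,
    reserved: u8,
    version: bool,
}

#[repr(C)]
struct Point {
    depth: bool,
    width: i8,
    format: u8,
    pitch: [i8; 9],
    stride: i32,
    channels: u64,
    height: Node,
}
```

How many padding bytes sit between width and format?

0

Node: inode at 0 (size 8, align 8) → ends 8; size at 8 (size 1, align 1) → ends 9; reserved at 9 (size 1, align 1) → ends 10; version at 10 (size 1, align 1) → ends 11; tail pad 5 to reach multiple of 8; total 16 bytes, alignment 8
depth at 0 (size 1, align 1) → ends 1
width at 1 (size 1, align 1) → ends 2
format at 2 (size 1, align 1) → ends 3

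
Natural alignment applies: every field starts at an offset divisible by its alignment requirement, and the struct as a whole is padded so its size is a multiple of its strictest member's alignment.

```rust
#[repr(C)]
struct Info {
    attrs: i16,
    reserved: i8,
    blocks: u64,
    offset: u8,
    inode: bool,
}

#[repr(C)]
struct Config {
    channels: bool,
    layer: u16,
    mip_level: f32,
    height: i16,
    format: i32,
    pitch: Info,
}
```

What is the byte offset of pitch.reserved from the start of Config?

18

Info: 0..2  attrs  (2B, 2-aligned); 2..3  reserved  (1B, 1-aligned); 3..8  -- padding (5B); 8..16  blocks  (8B, 8-aligned); 16..17  offset  (1B, 1-aligned); 17..18  inode  (1B, 1-aligned); 18..24  -- tail padding (6B); sizeof = 24, alignof = 8
0..1  channels  (1B, 1-aligned)
1..2  -- padding (1B)
2..4  layer  (2B, 2-aligned)
4..8  mip_level  (4B, 4-aligned)
8..10  height  (2B, 2-aligned)
10..12  -- padding (2B)
12..16  format  (4B, 4-aligned)
16..40  pitch  (24B, 8-aligned)
within Info: reserved at 2
16 + 2 = 18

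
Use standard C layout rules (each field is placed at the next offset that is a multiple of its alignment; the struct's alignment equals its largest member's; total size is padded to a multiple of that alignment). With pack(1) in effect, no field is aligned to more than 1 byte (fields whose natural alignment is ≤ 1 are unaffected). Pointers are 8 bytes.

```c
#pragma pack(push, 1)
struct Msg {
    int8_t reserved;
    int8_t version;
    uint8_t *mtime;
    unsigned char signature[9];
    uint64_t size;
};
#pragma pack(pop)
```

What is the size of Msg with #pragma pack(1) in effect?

0..1  reserved  (1B, 1-aligned)
1..2  version  (1B, 1-aligned)
2..10  mtime  (8B, 1-aligned)
10..19  signature  (9B, 1-aligned)
19..27  size  (8B, 1-aligned)
sizeof = 27, alignof = 1

27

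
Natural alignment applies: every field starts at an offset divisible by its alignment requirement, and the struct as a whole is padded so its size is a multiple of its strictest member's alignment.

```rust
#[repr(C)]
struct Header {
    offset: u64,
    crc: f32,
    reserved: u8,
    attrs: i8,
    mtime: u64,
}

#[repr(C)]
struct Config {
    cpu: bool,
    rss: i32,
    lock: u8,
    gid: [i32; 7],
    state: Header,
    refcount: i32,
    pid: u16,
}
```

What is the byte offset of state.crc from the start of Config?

Header: offset at 0 (size 8, align 8) → ends 8; crc at 8 (size 4, align 4) → ends 12; reserved at 12 (size 1, align 1) → ends 13; attrs at 13 (size 1, align 1) → ends 14; pad 2 to align 8 for mtime; mtime at 16 (size 8, align 8) → ends 24; total 24 bytes, alignment 8
cpu at 0 (size 1, align 1) → ends 1
pad 3 to align 4 for rss
rss at 4 (size 4, align 4) → ends 8
lock at 8 (size 1, align 1) → ends 9
pad 3 to align 4 for gid
gid at 12 (size 28, align 4) → ends 40
state at 40 (size 24, align 8) → ends 64
within Header: crc at 8
40 + 8 = 48

48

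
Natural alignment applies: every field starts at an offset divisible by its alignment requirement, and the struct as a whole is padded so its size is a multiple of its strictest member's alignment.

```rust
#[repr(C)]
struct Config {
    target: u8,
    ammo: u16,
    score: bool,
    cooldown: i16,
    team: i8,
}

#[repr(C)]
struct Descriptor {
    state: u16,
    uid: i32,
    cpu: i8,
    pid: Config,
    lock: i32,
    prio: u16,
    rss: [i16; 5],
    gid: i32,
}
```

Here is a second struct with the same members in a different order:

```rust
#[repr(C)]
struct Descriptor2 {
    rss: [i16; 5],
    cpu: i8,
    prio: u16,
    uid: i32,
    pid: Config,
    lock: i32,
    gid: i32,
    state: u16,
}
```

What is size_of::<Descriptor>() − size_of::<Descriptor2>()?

-4

Config: 0..1  target  (1B, 1-aligned); 1..2  -- padding (1B); 2..4  ammo  (2B, 2-aligned); 4..5  score  (1B, 1-aligned); 5..6  -- padding (1B); 6..8  cooldown  (2B, 2-aligned); 8..9  team  (1B, 1-aligned); 9..10  -- tail padding (1B); sizeof = 10, alignof = 2
0..2  state  (2B, 2-aligned)
2..4  -- padding (2B)
4..8  uid  (4B, 4-aligned)
8..9  cpu  (1B, 1-aligned)
9..10  -- padding (1B)
10..20  pid  (10B, 2-aligned)
20..24  lock  (4B, 4-aligned)
24..26  prio  (2B, 2-aligned)
26..36  rss  (10B, 2-aligned)
36..40  gid  (4B, 4-aligned)
sizeof = 40, alignof = 4
— Descriptor2 —
0..10  rss  (10B, 2-aligned)
10..11  cpu  (1B, 1-aligned)
11..12  -- padding (1B)
12..14  prio  (2B, 2-aligned)
14..16  -- padding (2B)
16..20  uid  (4B, 4-aligned)
20..30  pid  (10B, 2-aligned)
30..32  -- padding (2B)
32..36  lock  (4B, 4-aligned)
36..40  gid  (4B, 4-aligned)
40..42  state  (2B, 2-aligned)
42..44  -- tail padding (2B)
sizeof = 44, alignof = 4
40 − 44 = -4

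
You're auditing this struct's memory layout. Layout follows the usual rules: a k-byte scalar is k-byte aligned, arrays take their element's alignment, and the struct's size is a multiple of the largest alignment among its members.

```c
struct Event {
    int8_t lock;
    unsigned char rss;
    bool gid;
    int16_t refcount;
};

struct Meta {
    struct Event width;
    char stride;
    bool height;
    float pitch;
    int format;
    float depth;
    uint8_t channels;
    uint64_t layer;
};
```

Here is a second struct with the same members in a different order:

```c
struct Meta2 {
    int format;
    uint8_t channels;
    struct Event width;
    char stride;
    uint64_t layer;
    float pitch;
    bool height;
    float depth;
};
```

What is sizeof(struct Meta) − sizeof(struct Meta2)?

-8

Event: lock at 0 (size 1, align 1) → ends 1; rss at 1 (size 1, align 1) → ends 2; gid at 2 (size 1, align 1) → ends 3; pad 1 to align 2 for refcount; refcount at 4 (size 2, align 2) → ends 6; total 6 bytes, alignment 2
width at 0 (size 6, align 2) → ends 6
stride at 6 (size 1, align 1) → ends 7
height at 7 (size 1, align 1) → ends 8
pitch at 8 (size 4, align 4) → ends 12
format at 12 (size 4, align 4) → ends 16
depth at 16 (size 4, align 4) → ends 20
channels at 20 (size 1, align 1) → ends 21
pad 3 to align 8 for layer
layer at 24 (size 8, align 8) → ends 32
total 32 bytes, alignment 8
— Meta2 —
format at 0 (size 4, align 4) → ends 4
channels at 4 (size 1, align 1) → ends 5
pad 1 to align 2 for width
width at 6 (size 6, align 2) → ends 12
stride at 12 (size 1, align 1) → ends 13
pad 3 to align 8 for layer
layer at 16 (size 8, align 8) → ends 24
pitch at 24 (size 4, align 4) → ends 28
height at 28 (size 1, align 1) → ends 29
pad 3 to align 4 for depth
depth at 32 (size 4, align 4) → ends 36
tail pad 4 to reach multiple of 8
total 40 bytes, alignment 8
32 − 40 = -8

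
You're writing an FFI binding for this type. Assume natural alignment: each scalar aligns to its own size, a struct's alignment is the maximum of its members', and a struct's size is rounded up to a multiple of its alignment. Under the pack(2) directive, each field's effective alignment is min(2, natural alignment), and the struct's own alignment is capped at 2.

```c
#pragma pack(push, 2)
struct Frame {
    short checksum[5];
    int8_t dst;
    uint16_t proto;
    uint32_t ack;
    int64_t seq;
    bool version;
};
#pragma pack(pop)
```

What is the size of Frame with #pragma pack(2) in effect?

checksum at 0 (size 10, align 2) → ends 10
dst at 10 (size 1, align 1) → ends 11
pad 1 to align 2 for proto
proto at 12 (size 2, align 2) → ends 14
ack at 14 (size 4, align 2) → ends 18
seq at 18 (size 8, align 2) → ends 26
version at 26 (size 1, align 1) → ends 27
tail pad 1 to reach multiple of 2
total 28 bytes, alignment 2

28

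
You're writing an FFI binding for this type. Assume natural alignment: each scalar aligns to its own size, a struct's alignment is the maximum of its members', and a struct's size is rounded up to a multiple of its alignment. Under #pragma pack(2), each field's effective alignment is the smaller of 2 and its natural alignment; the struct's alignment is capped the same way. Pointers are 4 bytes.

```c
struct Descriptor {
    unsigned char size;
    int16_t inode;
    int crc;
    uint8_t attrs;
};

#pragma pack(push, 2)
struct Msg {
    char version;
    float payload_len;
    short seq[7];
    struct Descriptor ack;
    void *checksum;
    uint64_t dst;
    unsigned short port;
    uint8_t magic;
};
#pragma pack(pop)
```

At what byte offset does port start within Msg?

Descriptor: 0..1  size  (1B, 1-aligned); 1..2  -- padding (1B); 2..4  inode  (2B, 2-aligned); 4..8  crc  (4B, 4-aligned); 8..9  attrs  (1B, 1-aligned); 9..12  -- tail padding (3B); sizeof = 12, alignof = 4
0..1  version  (1B, 1-aligned)
1..2  -- padding (1B)
2..6  payload_len  (4B, 2-aligned)
6..20  seq  (14B, 2-aligned)
20..32  ack  (12B, 2-aligned)
32..36  checksum  (4B, 2-aligned)
36..44  dst  (8B, 2-aligned)
44..46  port  (2B, 2-aligned)

44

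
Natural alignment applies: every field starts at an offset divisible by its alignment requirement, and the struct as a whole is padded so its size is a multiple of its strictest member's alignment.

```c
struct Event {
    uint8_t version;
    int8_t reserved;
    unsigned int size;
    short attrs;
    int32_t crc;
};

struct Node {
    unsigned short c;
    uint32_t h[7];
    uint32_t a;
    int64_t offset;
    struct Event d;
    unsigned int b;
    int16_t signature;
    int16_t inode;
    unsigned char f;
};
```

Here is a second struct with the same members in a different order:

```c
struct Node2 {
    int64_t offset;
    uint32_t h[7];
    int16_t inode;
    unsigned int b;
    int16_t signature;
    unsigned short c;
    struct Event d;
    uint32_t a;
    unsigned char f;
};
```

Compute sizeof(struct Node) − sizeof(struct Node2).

8

Event: version at 0 (size 1, align 1) → ends 1; reserved at 1 (size 1, align 1) → ends 2; pad 2 to align 4 for size; size at 4 (size 4, align 4) → ends 8; attrs at 8 (size 2, align 2) → ends 10; pad 2 to align 4 for crc; crc at 12 (size 4, align 4) → ends 16; total 16 bytes, alignment 4
c at 0 (size 2, align 2) → ends 2
pad 2 to align 4 for h
h at 4 (size 28, align 4) → ends 32
a at 32 (size 4, align 4) → ends 36
pad 4 to align 8 for offset
offset at 40 (size 8, align 8) → ends 48
d at 48 (size 16, align 4) → ends 64
b at 64 (size 4, align 4) → ends 68
signature at 68 (size 2, align 2) → ends 70
inode at 70 (size 2, align 2) → ends 72
f at 72 (size 1, align 1) → ends 73
tail pad 7 to reach multiple of 8
total 80 bytes, alignment 8
— Node2 —
offset at 0 (size 8, align 8) → ends 8
h at 8 (size 28, align 4) → ends 36
inode at 36 (size 2, align 2) → ends 38
pad 2 to align 4 for b
b at 40 (size 4, align 4) → ends 44
signature at 44 (size 2, align 2) → ends 46
c at 46 (size 2, align 2) → ends 48
d at 48 (size 16, align 4) → ends 64
a at 64 (size 4, align 4) → ends 68
f at 68 (size 1, align 1) → ends 69
tail pad 3 to reach multiple of 8
total 72 bytes, alignment 8
80 − 72 = 8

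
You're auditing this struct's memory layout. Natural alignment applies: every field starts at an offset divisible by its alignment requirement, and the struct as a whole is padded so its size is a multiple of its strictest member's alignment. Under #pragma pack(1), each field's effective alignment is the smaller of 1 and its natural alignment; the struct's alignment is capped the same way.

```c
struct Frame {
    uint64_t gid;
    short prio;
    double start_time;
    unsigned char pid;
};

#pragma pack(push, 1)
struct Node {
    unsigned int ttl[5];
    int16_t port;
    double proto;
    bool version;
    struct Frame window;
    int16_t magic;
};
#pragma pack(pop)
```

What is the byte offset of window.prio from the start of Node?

Frame: 0..8  gid  (8B, 8-aligned); 8..10  prio  (2B, 2-aligned); 10..16  -- padding (6B); 16..24  start_time  (8B, 8-aligned); 24..25  pid  (1B, 1-aligned); 25..32  -- tail padding (7B); sizeof = 32, alignof = 8
0..20  ttl  (20B, 1-aligned)
20..22  port  (2B, 1-aligned)
22..30  proto  (8B, 1-aligned)
30..31  version  (1B, 1-aligned)
31..63  window  (32B, 1-aligned)
within Frame: prio at 8
31 + 8 = 39

39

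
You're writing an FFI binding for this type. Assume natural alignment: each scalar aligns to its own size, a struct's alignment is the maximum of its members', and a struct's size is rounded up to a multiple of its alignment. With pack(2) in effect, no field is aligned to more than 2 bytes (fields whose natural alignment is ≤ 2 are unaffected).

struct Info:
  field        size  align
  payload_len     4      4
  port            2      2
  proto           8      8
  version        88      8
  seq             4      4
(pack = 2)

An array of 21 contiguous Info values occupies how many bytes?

2226

0..4  payload_len  (4B, 2-aligned)
4..6  port  (2B, 2-aligned)
6..14  proto  (8B, 2-aligned)
14..102  version  (88B, 2-aligned)
102..106  seq  (4B, 2-aligned)
sizeof = 106, alignof = 2
array of 21: 21 × 106 = 2226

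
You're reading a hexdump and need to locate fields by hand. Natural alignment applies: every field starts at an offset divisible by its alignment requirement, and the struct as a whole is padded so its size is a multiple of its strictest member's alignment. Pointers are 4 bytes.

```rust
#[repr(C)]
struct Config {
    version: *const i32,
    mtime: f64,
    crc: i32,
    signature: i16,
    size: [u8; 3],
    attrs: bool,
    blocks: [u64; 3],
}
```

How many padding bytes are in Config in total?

version at 0 (size 4, align 4) → ends 4
pad 4 to align 8 for mtime
mtime at 8 (size 8, align 8) → ends 16
crc at 16 (size 4, align 4) → ends 20
signature at 20 (size 2, align 2) → ends 22
size at 22 (size 3, align 1) → ends 25
attrs at 25 (size 1, align 1) → ends 26
pad 6 to align 8 for blocks
blocks at 32 (size 24, align 8) → ends 56
total 56 bytes, alignment 8
data bytes 46, size 56 → padding 10

10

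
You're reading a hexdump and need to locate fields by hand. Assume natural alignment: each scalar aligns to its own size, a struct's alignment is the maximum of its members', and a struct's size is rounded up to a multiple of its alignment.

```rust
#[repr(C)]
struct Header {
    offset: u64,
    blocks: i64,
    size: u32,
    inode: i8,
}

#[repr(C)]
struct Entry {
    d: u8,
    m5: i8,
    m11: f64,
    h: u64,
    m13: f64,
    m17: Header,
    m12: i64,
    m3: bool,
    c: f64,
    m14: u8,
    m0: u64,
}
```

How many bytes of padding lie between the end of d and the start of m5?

0

Header: 0..8  offset  (8B, 8-aligned); 8..16  blocks  (8B, 8-aligned); 16..20  size  (4B, 4-aligned); 20..21  inode  (1B, 1-aligned); 21..24  -- tail padding (3B); sizeof = 24, alignof = 8
0..1  d  (1B, 1-aligned)
1..2  m5  (1B, 1-aligned)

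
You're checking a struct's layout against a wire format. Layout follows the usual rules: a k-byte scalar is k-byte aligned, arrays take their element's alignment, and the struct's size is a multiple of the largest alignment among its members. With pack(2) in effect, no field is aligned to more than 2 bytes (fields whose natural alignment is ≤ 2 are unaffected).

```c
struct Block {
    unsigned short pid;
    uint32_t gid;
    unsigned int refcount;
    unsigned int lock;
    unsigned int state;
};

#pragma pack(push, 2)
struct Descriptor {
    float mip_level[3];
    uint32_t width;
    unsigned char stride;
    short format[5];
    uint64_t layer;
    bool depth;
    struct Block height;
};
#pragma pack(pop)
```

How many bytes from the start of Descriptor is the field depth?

Block: @0: pid [2B, align 2] → 2; +2 pad (align 4); @4: gid [4B, align 4] → 8; @8: refcount [4B, align 4] → 12; @12: lock [4B, align 4] → 16; @16: state [4B, align 4] → 20; size 20, align 4
@0: mip_level [12B, align 2] → 12
@12: width [4B, align 2] → 16
@16: stride [1B, align 1] → 17
+1 pad (align 2)
@18: format [10B, align 2] → 28
@28: layer [8B, align 2] → 36
@36: depth [1B, align 1] → 37

36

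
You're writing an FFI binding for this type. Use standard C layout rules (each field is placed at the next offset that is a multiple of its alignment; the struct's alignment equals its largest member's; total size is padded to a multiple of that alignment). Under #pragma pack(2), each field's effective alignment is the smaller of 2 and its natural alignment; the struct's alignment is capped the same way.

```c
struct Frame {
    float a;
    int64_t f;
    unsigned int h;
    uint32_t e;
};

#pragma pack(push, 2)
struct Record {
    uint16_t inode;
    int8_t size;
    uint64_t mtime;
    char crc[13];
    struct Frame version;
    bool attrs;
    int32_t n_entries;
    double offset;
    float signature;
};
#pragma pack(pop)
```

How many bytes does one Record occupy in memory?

68

Frame: a at 0 (size 4, align 4) → ends 4; pad 4 to align 8 for f; f at 8 (size 8, align 8) → ends 16; h at 16 (size 4, align 4) → ends 20; e at 20 (size 4, align 4) → ends 24; total 24 bytes, alignment 8
inode at 0 (size 2, align 2) → ends 2
size at 2 (size 1, align 1) → ends 3
pad 1 to align 2 for mtime
mtime at 4 (size 8, align 2) → ends 12
crc at 12 (size 13, align 1) → ends 25
pad 1 to align 2 for version
version at 26 (size 24, align 2) → ends 50
attrs at 50 (size 1, align 1) → ends 51
pad 1 to align 2 for n_entries
n_entries at 52 (size 4, align 2) → ends 56
offset at 56 (size 8, align 2) → ends 64
signature at 64 (size 4, align 2) → ends 68
total 68 bytes, alignment 2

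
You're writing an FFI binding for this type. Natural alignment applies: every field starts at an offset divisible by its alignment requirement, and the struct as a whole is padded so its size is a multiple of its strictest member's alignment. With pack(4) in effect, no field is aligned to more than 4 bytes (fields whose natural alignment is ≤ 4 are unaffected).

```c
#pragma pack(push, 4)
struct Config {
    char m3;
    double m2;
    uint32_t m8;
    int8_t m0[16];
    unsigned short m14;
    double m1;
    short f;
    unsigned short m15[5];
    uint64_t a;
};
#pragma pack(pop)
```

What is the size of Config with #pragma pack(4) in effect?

@0: m3 [1B, align 1] → 1
+3 pad (align 4)
@4: m2 [8B, align 4] → 12
@12: m8 [4B, align 4] → 16
@16: m0 [16B, align 1] → 32
@32: m14 [2B, align 2] → 34
+2 pad (align 4)
@36: m1 [8B, align 4] → 44
@44: f [2B, align 2] → 46
@46: m15 [10B, align 2] → 56
@56: a [8B, align 4] → 64
size 64, align 4

64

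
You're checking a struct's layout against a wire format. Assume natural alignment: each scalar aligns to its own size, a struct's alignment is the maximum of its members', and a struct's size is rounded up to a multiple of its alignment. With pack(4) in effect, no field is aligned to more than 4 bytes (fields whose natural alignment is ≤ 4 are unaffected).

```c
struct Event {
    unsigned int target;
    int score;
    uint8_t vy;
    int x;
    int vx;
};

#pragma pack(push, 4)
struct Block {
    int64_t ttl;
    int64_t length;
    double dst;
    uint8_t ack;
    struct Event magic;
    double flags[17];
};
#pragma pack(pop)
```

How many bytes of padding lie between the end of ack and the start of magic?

Event: @0: target [4B, align 4] → 4; @4: score [4B, align 4] → 8; @8: vy [1B, align 1] → 9; +3 pad (align 4); @12: x [4B, align 4] → 16; @16: vx [4B, align 4] → 20; size 20, align 4
@0: ttl [8B, align 4] → 8
@8: length [8B, align 4] → 16
@16: dst [8B, align 4] → 24
@24: ack [1B, align 1] → 25
+3 pad (align 4)
@28: magic [20B, align 4] → 48

3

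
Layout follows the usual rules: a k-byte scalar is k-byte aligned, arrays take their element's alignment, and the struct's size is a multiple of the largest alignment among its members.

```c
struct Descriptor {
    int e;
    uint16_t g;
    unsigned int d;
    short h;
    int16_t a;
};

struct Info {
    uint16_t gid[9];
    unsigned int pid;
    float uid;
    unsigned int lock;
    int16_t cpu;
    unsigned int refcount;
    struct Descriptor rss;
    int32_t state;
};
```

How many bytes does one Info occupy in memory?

Descriptor: 0..4  e  (4B, 4-aligned); 4..6  g  (2B, 2-aligned); 6..8  -- padding (2B); 8..12  d  (4B, 4-aligned); 12..14  h  (2B, 2-aligned); 14..16  a  (2B, 2-aligned); sizeof = 16, alignof = 4
0..18  gid  (18B, 2-aligned)
18..20  -- padding (2B)
20..24  pid  (4B, 4-aligned)
24..28  uid  (4B, 4-aligned)
28..32  lock  (4B, 4-aligned)
32..34  cpu  (2B, 2-aligned)
34..36  -- padding (2B)
36..40  refcount  (4B, 4-aligned)
40..56  rss  (16B, 4-aligned)
56..60  state  (4B, 4-aligned)
sizeof = 60, alignof = 4

60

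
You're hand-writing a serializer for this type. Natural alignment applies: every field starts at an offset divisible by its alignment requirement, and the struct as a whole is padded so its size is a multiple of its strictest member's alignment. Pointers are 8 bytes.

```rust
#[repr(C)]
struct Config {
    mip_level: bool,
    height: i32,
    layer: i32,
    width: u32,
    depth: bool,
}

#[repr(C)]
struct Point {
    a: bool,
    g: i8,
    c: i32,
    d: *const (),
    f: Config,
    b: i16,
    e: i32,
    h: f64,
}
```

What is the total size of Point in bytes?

Config: mip_level at 0 (size 1, align 1) → ends 1; pad 3 to align 4 for height; height at 4 (size 4, align 4) → ends 8; layer at 8 (size 4, align 4) → ends 12; width at 12 (size 4, align 4) → ends 16; depth at 16 (size 1, align 1) → ends 17; tail pad 3 to reach multiple of 4; total 20 bytes, alignment 4
a at 0 (size 1, align 1) → ends 1
g at 1 (size 1, align 1) → ends 2
pad 2 to align 4 for c
c at 4 (size 4, align 4) → ends 8
d at 8 (size 8, align 8) → ends 16
f at 16 (size 20, align 4) → ends 36
b at 36 (size 2, align 2) → ends 38
pad 2 to align 4 for e
e at 40 (size 4, align 4) → ends 44
pad 4 to align 8 for h
h at 48 (size 8, align 8) → ends 56
total 56 bytes, alignment 8

56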